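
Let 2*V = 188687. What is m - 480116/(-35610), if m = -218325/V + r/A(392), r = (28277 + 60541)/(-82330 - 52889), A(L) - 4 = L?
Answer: 111602373903573493/9994115362014630 ≈ 11.167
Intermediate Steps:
V = 188687/2 (V = (½)*188687 = 188687/2 ≈ 94344.)
A(L) = 4 + L
r = -29606/45073 (r = 88818/(-135219) = 88818*(-1/135219) = -29606/45073 ≈ -0.65685)
m = -3899655972761/1683928451898 (m = -218325/188687/2 - 29606/(45073*(4 + 392)) = -218325*2/188687 - 29606/45073/396 = -436650/188687 - 29606/45073*1/396 = -436650/188687 - 14803/8924454 = -3899655972761/1683928451898 ≈ -2.3158)
m - 480116/(-35610) = -3899655972761/1683928451898 - 480116/(-35610) = -3899655972761/1683928451898 - 480116*(-1/35610) = -3899655972761/1683928451898 + 240058/17805 = 111602373903573493/9994115362014630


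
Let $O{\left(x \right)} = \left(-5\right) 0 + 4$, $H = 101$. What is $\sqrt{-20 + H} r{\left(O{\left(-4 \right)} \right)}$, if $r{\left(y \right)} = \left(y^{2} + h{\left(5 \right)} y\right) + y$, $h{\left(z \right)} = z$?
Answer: $360$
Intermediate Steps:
$O{\left(x \right)} = 4$ ($O{\left(x \right)} = 0 + 4 = 4$)
$r{\left(y \right)} = y^{2} + 6 y$ ($r{\left(y \right)} = \left(y^{2} + 5 y\right) + y = y^{2} + 6 y$)
$\sqrt{-20 + H} r{\left(O{\left(-4 \right)} \right)} = \sqrt{-20 + 101} \cdot 4 \left(6 + 4\right) = \sqrt{81} \cdot 4 \cdot 10 = 9 \cdot 40 = 360$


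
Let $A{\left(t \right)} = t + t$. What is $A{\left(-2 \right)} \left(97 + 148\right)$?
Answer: $-980$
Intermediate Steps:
$A{\left(t \right)} = 2 t$
$A{\left(-2 \right)} \left(97 + 148\right) = 2 \left(-2\right) \left(97 + 148\right) = \left(-4\right) 245 = -980$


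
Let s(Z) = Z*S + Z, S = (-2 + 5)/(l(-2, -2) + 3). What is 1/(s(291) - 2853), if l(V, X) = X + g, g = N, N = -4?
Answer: -1/2853 ≈ -0.00035051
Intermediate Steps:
g = -4
l(V, X) = -4 + X (l(V, X) = X - 4 = -4 + X)
S = -1 (S = (-2 + 5)/((-4 - 2) + 3) = 3/(-6 + 3) = 3/(-3) = 3*(-1/3) = -1)
s(Z) = 0 (s(Z) = Z*(-1) + Z = -Z + Z = 0)
1/(s(291) - 2853) = 1/(0 - 2853) = 1/(-2853) = -1/2853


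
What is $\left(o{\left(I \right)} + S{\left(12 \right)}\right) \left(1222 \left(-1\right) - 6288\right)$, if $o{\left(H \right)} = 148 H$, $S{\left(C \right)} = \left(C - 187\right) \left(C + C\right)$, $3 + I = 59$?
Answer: $-30700880$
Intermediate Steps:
$I = 56$ ($I = -3 + 59 = 56$)
$S{\left(C \right)} = 2 C \left(-187 + C\right)$ ($S{\left(C \right)} = \left(-187 + C\right) 2 C = 2 C \left(-187 + C\right)$)
$\left(o{\left(I \right)} + S{\left(12 \right)}\right) \left(1222 \left(-1\right) - 6288\right) = \left(148 \cdot 56 + 2 \cdot 12 \left(-187 + 12\right)\right) \left(1222 \left(-1\right) - 6288\right) = \left(8288 + 2 \cdot 12 \left(-175\right)\right) \left(-1222 - 6288\right) = \left(8288 - 4200\right) \left(-7510\right) = 4088 \left(-7510\right) = -30700880$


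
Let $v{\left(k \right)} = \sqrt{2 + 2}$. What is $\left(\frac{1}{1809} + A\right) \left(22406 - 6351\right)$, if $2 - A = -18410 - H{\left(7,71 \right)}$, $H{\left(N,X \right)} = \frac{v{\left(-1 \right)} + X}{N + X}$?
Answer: $\frac{1069552055455}{3618} \approx 2.9562 \cdot 10^{8}$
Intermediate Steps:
$v{\left(k \right)} = 2$ ($v{\left(k \right)} = \sqrt{4} = 2$)
$H{\left(N,X \right)} = \frac{2 + X}{N + X}$
$A = \frac{1436209}{78}$ ($A = 2 - \left(-18410 - \frac{2 + 71}{7 + 71}\right) = 2 - \left(-18410 - \frac{1}{78} \cdot 73\right) = 2 - \left(-18410 - \frac{73}{78}\right) = 2 - - \frac{1436053}{78} = 2 + \frac{1436053}{78} = \frac{1436209}{78} \approx 18413.0$)
$\left(\frac{1}{1809} + A\right) \left(22406 - 6351\right) = \left(\frac{1}{1809} + \frac{1436209}{78}\right) \left(22406 - 6351\right) = \left(\frac{1}{1809} + \frac{1436209}{78}\right) 16055 = \frac{866034053}{47034} \cdot 16055 = \frac{1069552055455}{3618}$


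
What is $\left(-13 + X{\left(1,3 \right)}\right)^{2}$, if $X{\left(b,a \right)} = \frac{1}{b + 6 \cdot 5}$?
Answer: $\frac{161604}{961} \approx 168.16$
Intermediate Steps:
$X{\left(b,a \right)} = \frac{1}{30 + b}$ ($X{\left(b,a \right)} = \frac{1}{b + 30} = \frac{1}{30 + b}$)
$\left(-13 + X{\left(1,3 \right)}\right)^{2} = \left(-13 + \frac{1}{30 + 1}\right)^{2} = \left(-13 + \frac{1}{31}\right)^{2} = \left(- \frac{402}{31}\right)^{2} = \frac{161604}{961}$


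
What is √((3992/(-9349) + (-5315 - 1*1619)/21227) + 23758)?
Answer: 2*√233907242445486418533/198451223 ≈ 154.13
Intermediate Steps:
√((3992/(-9349) + (-5315 - 1*1619)/21227) + 23758) = √((3992*(-1/9349) + (-5315 - 1619)*(1/21227)) + 23758) = √((-3992/9349 - 6934*1/21227) + 23758) = √((-3992/9349 - 6934/21227) + 23758) = √(-149564150/198451223 + 23758) = √(4714654591884/198451223) = 2*√233907242445486418533/198451223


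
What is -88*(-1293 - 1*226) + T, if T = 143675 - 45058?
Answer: 232289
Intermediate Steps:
T = 98617
-88*(-1293 - 1*226) + T = -88*(-1293 - 1*226) + 98617 = -88*(-1293 - 226) + 98617 = -88*(-1519) + 98617 = 133672 + 98617 = 232289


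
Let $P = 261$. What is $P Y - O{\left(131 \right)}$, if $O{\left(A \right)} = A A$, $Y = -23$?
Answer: $-23164$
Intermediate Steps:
$O{\left(A \right)} = A^{2}$
$P Y - O{\left(131 \right)} = 261 \left(-23\right) - 131^{2} = -6003 - 17161 = -23164$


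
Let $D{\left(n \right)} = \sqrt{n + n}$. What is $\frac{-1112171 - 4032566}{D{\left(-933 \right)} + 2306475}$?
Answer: $- \frac{3955402424025}{1773275642497} + \frac{5144737 i \sqrt{1866}}{5319826927491} \approx -2.2306 + 4.1775 \cdot 10^{-5} i$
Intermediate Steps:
$D{\left(n \right)} = \sqrt{2} \sqrt{n}$ ($D{\left(n \right)} = \sqrt{2 n} = \sqrt{2} \sqrt{n}$)
$\frac{-1112171 - 4032566}{D{\left(-933 \right)} + 2306475} = \frac{-1112171 - 4032566}{\sqrt{2} \sqrt{-933} + 2306475} = - \frac{5144737}{\sqrt{2} i \sqrt{933} + 2306475} = - \frac{5144737}{i \sqrt{1866} + 2306475} = - \frac{5144737}{2306475 + i \sqrt{1866}}$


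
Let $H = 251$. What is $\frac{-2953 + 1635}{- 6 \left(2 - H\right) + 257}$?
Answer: $- \frac{1318}{1751} \approx -0.75271$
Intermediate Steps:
$\frac{-2953 + 1635}{- 6 \left(2 - H\right) + 257} = \frac{-2953 + 1635}{- 6 \left(2 - 251\right) + 257} = - \frac{1318}{- 6 \left(2 - 251\right) + 257} = - \frac{1318}{\left(-6\right) \left(-249\right) + 257} = - \frac{1318}{1494 + 257} = - \frac{1318}{1751}$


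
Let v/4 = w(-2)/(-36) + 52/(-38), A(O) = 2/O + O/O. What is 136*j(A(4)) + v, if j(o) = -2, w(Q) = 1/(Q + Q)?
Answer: -189773/684 ≈ -277.45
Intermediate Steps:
w(Q) = 1/(2*Q)
A(O) = 1 + 2/O (A(O) = 2/O + 1 = 1 + 2/O)
v = -3725/684 (v = 4*(((½)/(-2))/(-36) + 52/(-38)) = 4*(((½)*(-½))*(-1/36) + 52*(-1/38)) = 4*(-¼*(-1/36) - 26/19) = 4*(1/144 - 26/19) = 4*(-3725/2736) = -3725/684 ≈ -5.4459)
136*j(A(4)) + v = 136*(-2) - 3725/684 = -272 - 3725/684 = -189773/684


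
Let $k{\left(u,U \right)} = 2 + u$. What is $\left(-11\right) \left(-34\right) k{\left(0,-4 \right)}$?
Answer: $748$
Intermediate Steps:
$\left(-11\right) \left(-34\right) k{\left(0,-4 \right)} = \left(-11\right) \left(-34\right) \left(2 + 0\right) = 374 \cdot 2 = 748$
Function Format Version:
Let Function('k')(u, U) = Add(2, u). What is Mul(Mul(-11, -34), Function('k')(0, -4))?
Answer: 748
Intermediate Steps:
Mul(Mul(-11, -34), Function('k')(0, -4)) = Mul(Mul(-11, -34), Add(2, 0)) = Mul(374, 2) = 748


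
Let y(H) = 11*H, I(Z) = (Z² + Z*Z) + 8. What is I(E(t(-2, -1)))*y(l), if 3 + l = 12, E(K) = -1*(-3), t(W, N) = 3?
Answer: 2574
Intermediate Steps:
E(K) = 3
I(Z) = 8 + 2*Z² (I(Z) = (Z² + Z²) + 8 = 2*Z² + 8 = 8 + 2*Z²)
l = 9 (l = -3 + 12 = 9)
I(E(t(-2, -1)))*y(l) = (8 + 2*3²)*(11*9) = (8 + 2*9)*99 = (8 + 18)*99 = 26*99 = 2574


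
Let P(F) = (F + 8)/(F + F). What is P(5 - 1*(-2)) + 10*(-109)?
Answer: -15245/14 ≈ -1088.9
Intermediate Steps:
P(F) = (8 + F)/(2*F) (P(F) = (8 + F)/((2*F)) = (8 + F)*(1/(2*F)) = (8 + F)/(2*F))
P(5 - 1*(-2)) + 10*(-109) = (8 + (5 - 1*(-2)))/(2*(5 - 1*(-2))) + 10*(-109) = (8 + (5 + 2))/(2*(5 + 2)) - 1090 = (1/2)*(8 + 7)/7 - 1090 = (1/2)*(1/7)*15 - 1090 = 15/14 - 1090 = -15245/14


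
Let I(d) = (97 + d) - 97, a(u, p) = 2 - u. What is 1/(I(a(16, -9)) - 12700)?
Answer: -1/12714 ≈ -7.8653e-5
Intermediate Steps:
I(d) = d
1/(I(a(16, -9)) - 12700) = 1/((2 - 1*16) - 12700) = 1/((2 - 16) - 12700) = 1/(-14 - 12700) = 1/(-12714) = -1/12714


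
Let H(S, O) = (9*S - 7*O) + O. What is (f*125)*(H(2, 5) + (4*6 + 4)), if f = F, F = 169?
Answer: 338000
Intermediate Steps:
H(S, O) = -6*O + 9*S (H(S, O) = (-7*O + 9*S) + O = -6*O + 9*S)
f = 169
(f*125)*(H(2, 5) + (4*6 + 4)) = (169*125)*((-6*5 + 9*2) + (4*6 + 4)) = 21125*((-30 + 18) + (24 + 4)) = 21125*(-12 + 28) = 21125*16 = 338000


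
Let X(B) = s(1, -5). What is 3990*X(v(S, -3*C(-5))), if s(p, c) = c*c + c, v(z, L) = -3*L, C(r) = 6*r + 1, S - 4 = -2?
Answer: 79800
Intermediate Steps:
S = 2 (S = 4 - 2 = 2)
C(r) = 1 + 6*r
s(p, c) = c + c**2 (s(p, c) = c**2 + c = c + c**2)
X(B) = 20 (X(B) = -5*(1 - 5) = -5*(-4) = 20)
3990*X(v(S, -3*C(-5))) = 3990*20 = 79800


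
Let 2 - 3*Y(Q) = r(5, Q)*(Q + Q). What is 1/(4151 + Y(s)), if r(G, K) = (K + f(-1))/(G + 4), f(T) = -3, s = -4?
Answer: 27/112039 ≈ 0.00024099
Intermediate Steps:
r(G, K) = (-3 + K)/(4 + G) (r(G, K) = (K - 3)/(G + 4) = (-3 + K)/(4 + G))
Y(Q) = ⅔ - 2*Q*(-⅓ + Q/9)/3 (Y(Q) = ⅔ - (-3 + Q)/(4 + 5)*(Q + Q)/3 = ⅔ - (-3 + Q)/9*2*Q/3 = ⅔ - (-⅓ + Q/9)*2*Q/3 = ⅔ - 2*Q*(-⅓ + Q/9)/3)
1/(4151 + Y(s)) = 1/(4151 + (⅔ - 2/27*(-4)*(-3 - 4))) = 1/(4151 + (⅔ - 2/27*(-4)*(-7))) = 1/(4151 + (⅔ - 56/27)) = 1/(4151 - 38/27) = 1/(112039/27) = 27/112039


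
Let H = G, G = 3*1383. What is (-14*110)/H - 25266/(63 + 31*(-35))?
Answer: 51627377/2120139 ≈ 24.351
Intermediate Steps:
G = 4149
H = 4149
(-14*110)/H - 25266/(63 + 31*(-35)) = -14*110/4149 - 25266/(63 + 31*(-35)) = -1540*1/4149 - 25266/(63 - 1085) = -1540/4149 - 25266/(-1022) = -1540/4149 - 25266*(-1/1022) = -1540/4149 + 12633/511 = 51627377/2120139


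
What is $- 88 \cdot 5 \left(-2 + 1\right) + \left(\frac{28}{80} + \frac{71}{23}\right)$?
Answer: $\frac{203981}{460} \approx 443.44$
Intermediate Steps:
$- 88 \cdot 5 \left(-2 + 1\right) + \left(\frac{28}{80} + \frac{71}{23}\right) = - 88 \cdot 5 \left(-1\right) + \left(28 \cdot \frac{1}{80} + 71 \cdot \frac{1}{23}\right) = \left(-88\right) \left(-5\right) + \left(\frac{7}{20} + \frac{71}{23}\right) = 440 + \frac{1581}{460} = \frac{203981}{460}$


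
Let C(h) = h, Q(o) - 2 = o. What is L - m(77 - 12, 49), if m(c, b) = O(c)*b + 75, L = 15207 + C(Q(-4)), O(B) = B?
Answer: 11945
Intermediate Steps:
Q(o) = 2 + o
L = 15205 (L = 15207 + (2 - 4) = 15207 - 2 = 15205)
m(c, b) = 75 + b*c (m(c, b) = c*b + 75 = b*c + 75 = 75 + b*c)
L - m(77 - 12, 49) = 15205 - (75 + 49*(77 - 12)) = 15205 - (75 + 49*65) = 15205 - (75 + 3185) = 15205 - 1*3260 = 15205 - 3260 = 11945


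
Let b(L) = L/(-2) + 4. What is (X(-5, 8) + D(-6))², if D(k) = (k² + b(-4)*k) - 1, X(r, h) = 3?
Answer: 4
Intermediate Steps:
b(L) = 4 - L/2 (b(L) = L*(-½) + 4 = -L/2 + 4 = 4 - L/2)
D(k) = -1 + k² + 6*k (D(k) = (k² + (4 - ½*(-4))*k) - 1 = (k² + (4 + 2)*k) - 1 = (k² + 6*k) - 1 = -1 + k² + 6*k)
(X(-5, 8) + D(-6))² = (3 + (-1 + (-6)² + 6*(-6)))² = (3 + (-1 + 36 - 36))² = (3 - 1)² = 2² = 4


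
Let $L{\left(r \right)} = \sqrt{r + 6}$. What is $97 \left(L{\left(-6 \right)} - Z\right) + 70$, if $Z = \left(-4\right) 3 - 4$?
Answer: $1622$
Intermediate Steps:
$Z = -16$ ($Z = -12 - 4 = -16$)
$L{\left(r \right)} = \sqrt{6 + r}$
$97 \left(L{\left(-6 \right)} - Z\right) + 70 = 97 \left(\sqrt{6 - 6} - -16\right) + 70 = 97 \left(\sqrt{0} + 16\right) + 70 = 97 \left(0 + 16\right) + 70 = 97 \cdot 16 + 70 = 1552 + 70 = 1622$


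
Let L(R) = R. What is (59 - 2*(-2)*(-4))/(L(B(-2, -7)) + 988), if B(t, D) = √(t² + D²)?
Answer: 42484/976091 - 43*√53/976091 ≈ 0.043204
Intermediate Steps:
B(t, D) = √(D² + t²)
(59 - 2*(-2)*(-4))/(L(B(-2, -7)) + 988) = (59 - 2*(-2)*(-4))/(√((-7)² + (-2)²) + 988) = (59 + 4*(-4))/(√(49 + 4) + 988) = (59 - 16)/(√53 + 988) = 43/(988 + √53)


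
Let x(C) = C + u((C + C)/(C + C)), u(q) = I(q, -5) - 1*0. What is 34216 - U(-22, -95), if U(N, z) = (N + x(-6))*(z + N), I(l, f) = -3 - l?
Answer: 30472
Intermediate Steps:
u(q) = -3 - q (u(q) = (-3 - q) - 1*0 = (-3 - q) + 0 = -3 - q)
x(C) = -4 + C (x(C) = C + (-3 - (C + C)/(C + C)) = C + (-3 - 2*C/(2*C)) = C + (-3 - 2*C*1/(2*C)) = C + (-3 - 1*1) = C + (-3 - 1) = C - 4 = -4 + C)
U(N, z) = (-10 + N)*(N + z) (U(N, z) = (N + (-4 - 6))*(z + N) = (N - 10)*(N + z) = (-10 + N)*(N + z))
34216 - U(-22, -95) = 34216 - ((-22)² - 10*(-22) - 10*(-95) - 22*(-95)) = 34216 - (484 + 220 + 950 + 2090) = 34216 - 1*3744 = 34216 - 3744 = 30472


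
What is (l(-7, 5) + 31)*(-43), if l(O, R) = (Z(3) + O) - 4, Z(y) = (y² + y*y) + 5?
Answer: -1849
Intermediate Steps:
Z(y) = 5 + 2*y² (Z(y) = (y² + y²) + 5 = 2*y² + 5 = 5 + 2*y²)
l(O, R) = 19 + O (l(O, R) = ((5 + 2*3²) + O) - 4 = ((5 + 2*9) + O) - 4 = ((5 + 18) + O) - 4 = (23 + O) - 4 = 19 + O)
(l(-7, 5) + 31)*(-43) = ((19 - 7) + 31)*(-43) = (12 + 31)*(-43) = 43*(-43) = -1849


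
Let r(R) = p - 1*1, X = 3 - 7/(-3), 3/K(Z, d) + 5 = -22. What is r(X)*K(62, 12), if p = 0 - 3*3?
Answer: 10/9 ≈ 1.1111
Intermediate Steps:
p = -9 (p = 0 - 9 = -9)
K(Z, d) = -⅑ (K(Z, d) = 3/(-5 - 22) = 3/(-27) = 3*(-1/27) = -⅑)
X = 16/3 (X = 3 - 7*(-⅓) = 3 + 7/3 = 16/3 ≈ 5.3333)
r(R) = -10 (r(R) = -9 - 1*1 = -9 - 1 = -10)
r(X)*K(62, 12) = -10*(-⅑) = 10/9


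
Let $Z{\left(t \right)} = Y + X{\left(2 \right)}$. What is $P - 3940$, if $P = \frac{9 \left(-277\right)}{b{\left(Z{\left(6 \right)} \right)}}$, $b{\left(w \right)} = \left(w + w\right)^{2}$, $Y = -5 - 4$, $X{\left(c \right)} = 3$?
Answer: $- \frac{63317}{16} \approx -3957.3$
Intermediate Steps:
$Y = -9$
$Z{\left(t \right)} = -6$ ($Z{\left(t \right)} = -9 + 3 = -6$)
$b{\left(w \right)} = 4 w^{2}$ ($b{\left(w \right)} = \left(2 w\right)^{2} = 4 w^{2}$)
$P = - \frac{277}{16}$ ($P = \frac{9 \left(-277\right)}{4 \left(-6\right)^{2}} = - \frac{2493}{4 \cdot 36} = - \frac{2493}{144} = \left(-2493\right) \frac{1}{144} = - \frac{277}{16} \approx -17.313$)
$P - 3940 = - \frac{277}{16} - 3940 = - \frac{63317}{16}$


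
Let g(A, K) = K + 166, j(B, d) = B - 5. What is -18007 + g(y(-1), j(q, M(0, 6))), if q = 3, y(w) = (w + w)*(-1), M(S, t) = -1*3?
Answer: -17843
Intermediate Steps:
M(S, t) = -3
y(w) = -2*w (y(w) = (2*w)*(-1) = -2*w)
j(B, d) = -5 + B
g(A, K) = 166 + K
-18007 + g(y(-1), j(q, M(0, 6))) = -18007 + (166 + (-5 + 3)) = -18007 + (166 - 2) = -18007 + 164 = -17843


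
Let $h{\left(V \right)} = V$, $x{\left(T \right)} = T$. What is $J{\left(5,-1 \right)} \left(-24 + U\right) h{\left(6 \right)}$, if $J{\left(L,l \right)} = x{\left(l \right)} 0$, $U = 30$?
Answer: $0$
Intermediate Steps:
$J{\left(L,l \right)} = 0$ ($J{\left(L,l \right)} = l 0 = 0$)
$J{\left(5,-1 \right)} \left(-24 + U\right) h{\left(6 \right)} = 0 \left(-24 + 30\right) 6 = 0 \cdot 6 \cdot 6 = 0 \cdot 36 = 0$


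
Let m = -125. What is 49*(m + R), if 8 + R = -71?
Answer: -9996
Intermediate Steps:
R = -79 (R = -8 - 71 = -79)
49*(m + R) = 49*(-125 - 79) = 49*(-204) = -9996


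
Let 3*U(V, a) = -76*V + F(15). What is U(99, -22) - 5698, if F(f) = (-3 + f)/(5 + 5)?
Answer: -41028/5 ≈ -8205.6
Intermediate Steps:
F(f) = -3/10 + f/10 (F(f) = (-3 + f)/10 = (-3 + f)*(1/10) = -3/10 + f/10)
U(V, a) = 2/5 - 76*V/3 (U(V, a) = (-76*V + (-3/10 + (1/10)*15))/3 = (-76*V + (-3/10 + 3/2))/3 = (-76*V + 6/5)/3 = (6/5 - 76*V)/3 = 2/5 - 76*V/3)
U(99, -22) - 5698 = (2/5 - 76/3*99) - 5698 = (2/5 - 2508) - 5698 = -12538/5 - 5698 = -41028/5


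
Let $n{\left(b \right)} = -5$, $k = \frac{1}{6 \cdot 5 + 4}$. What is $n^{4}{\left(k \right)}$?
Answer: $625$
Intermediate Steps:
$k = \frac{1}{34}$ ($k = \frac{1}{30 + 4} = \frac{1}{34} \approx 0.029412$)
$n^{4}{\left(k \right)} = \left(-5\right)^{4} = 625$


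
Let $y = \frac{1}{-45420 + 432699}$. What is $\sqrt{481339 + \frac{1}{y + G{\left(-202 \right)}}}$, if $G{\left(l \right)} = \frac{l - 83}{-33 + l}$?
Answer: $\frac{\sqrt{9382341659518808674}}{4414990} \approx 693.79$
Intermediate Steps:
$G{\left(l \right)} = \frac{-83 + l}{-33 + l}$
$y = \frac{1}{387279} \approx 2.5821 \cdot 10^{-6}$
$\sqrt{481339 + \frac{1}{y + G{\left(-202 \right)}}} = \sqrt{481339 + \frac{1}{\frac{1}{387279} + \frac{-83 - 202}{-33 - 202}}} = \sqrt{481339 + \frac{1}{\frac{1}{387279} + \frac{1}{-235} \left(-285\right)}} = \sqrt{481339 + \frac{1}{\frac{1}{387279} - - \frac{57}{47}}} = \sqrt{481339 + \frac{1}{\frac{1}{387279} + \frac{57}{47}}} = \sqrt{481339 + \frac{1}{\frac{22074950}{18202113}}} = \sqrt{481339 + \frac{18202113}{22074950}} = \sqrt{\frac{10625552560163}{22074950}} = \frac{\sqrt{9382341659518808674}}{4414990}$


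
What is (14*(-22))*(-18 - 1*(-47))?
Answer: -8932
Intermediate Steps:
(14*(-22))*(-18 - 1*(-47)) = -308*(-18 + 47) = -308*29 = -8932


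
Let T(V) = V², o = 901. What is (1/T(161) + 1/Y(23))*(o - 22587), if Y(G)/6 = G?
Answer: -1755017/11109 ≈ -157.98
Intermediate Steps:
Y(G) = 6*G
(1/T(161) + 1/Y(23))*(o - 22587) = (1/(161²) + 1/(6*23))*(901 - 22587) = (1/25921 + 1/138)*(-21686) = (1133/155526)*(-21686) = -1755017/11109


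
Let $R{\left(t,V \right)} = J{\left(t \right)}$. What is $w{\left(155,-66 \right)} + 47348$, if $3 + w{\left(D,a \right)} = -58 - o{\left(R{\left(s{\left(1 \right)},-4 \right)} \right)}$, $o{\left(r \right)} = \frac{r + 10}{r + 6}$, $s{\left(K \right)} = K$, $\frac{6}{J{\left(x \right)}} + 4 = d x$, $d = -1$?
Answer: $\frac{283711}{6} \approx 47285.0$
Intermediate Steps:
$J{\left(x \right)} = \frac{6}{-4 - x}$
$R{\left(t,V \right)} = - \frac{6}{4 + t}$
$o{\left(r \right)} = \frac{10 + r}{6 + r}$
$w{\left(D,a \right)} = - \frac{377}{6}$ ($w{\left(D,a \right)} = -3 - \left(58 + \frac{10 - \frac{6}{4 + 1}}{6 - \frac{6}{4 + 1}}\right) = -3 - \left(58 + \frac{10 - \frac{6}{5}}{6 - \frac{6}{5}}\right) = -3 - \left(58 + \frac{1}{\frac{24}{5}} \cdot \frac{44}{5}\right) = -3 - \left(58 + \frac{5}{24} \cdot \frac{44}{5}\right) = -3 - \frac{359}{6} = - \frac{377}{6}$)
$w{\left(155,-66 \right)} + 47348 = - \frac{377}{6} + 47348 = \frac{283711}{6}$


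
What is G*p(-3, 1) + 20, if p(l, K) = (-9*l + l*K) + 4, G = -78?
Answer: -2164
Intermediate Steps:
p(l, K) = 4 - 9*l + K*l (p(l, K) = (-9*l + K*l) + 4 = 4 - 9*l + K*l)
G*p(-3, 1) + 20 = -78*(4 - 9*(-3) + 1*(-3)) + 20 = -78*(4 + 27 - 3) + 20 = -78*28 + 20 = -2184 + 20 = -2164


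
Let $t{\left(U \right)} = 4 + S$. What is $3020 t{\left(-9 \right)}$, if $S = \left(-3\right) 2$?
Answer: $-6040$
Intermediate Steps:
$S = -6$
$t{\left(U \right)} = -2$ ($t{\left(U \right)} = 4 - 6 = -2$)
$3020 t{\left(-9 \right)} = 3020 \left(-2\right) = -6040$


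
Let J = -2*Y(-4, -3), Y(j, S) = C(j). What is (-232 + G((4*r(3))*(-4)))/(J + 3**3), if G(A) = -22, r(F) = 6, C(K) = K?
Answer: -254/35 ≈ -7.2571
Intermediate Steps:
Y(j, S) = j
J = 8 (J = -2*(-4) = 8)
(-232 + G((4*r(3))*(-4)))/(J + 3**3) = (-232 - 22)/(8 + 3**3) = -254/(8 + 27) = -254/35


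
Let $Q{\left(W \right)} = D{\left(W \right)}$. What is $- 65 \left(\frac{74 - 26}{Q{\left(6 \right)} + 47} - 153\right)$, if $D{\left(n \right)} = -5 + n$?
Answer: $9880$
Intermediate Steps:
$Q{\left(W \right)} = -5 + W$
$- 65 \left(\frac{74 - 26}{Q{\left(6 \right)} + 47} - 153\right) = - 65 \left(\frac{74 - 26}{\left(-5 + 6\right) + 47} - 153\right) = - 65 \left(\frac{48}{1 + 47} - 153\right) = - 65 \left(\frac{48}{48} - 153\right) = - 65 \left(48 \cdot \frac{1}{48} - 153\right) = - 65 \left(1 - 153\right) = \left(-65\right) \left(-152\right) = 9880$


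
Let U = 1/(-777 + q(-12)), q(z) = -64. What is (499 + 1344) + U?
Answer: 1549962/841 ≈ 1843.0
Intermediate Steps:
U = -1/841 (U = 1/(-777 - 64) = 1/(-841) = -1/841 ≈ -0.0011891)
(499 + 1344) + U = (499 + 1344) - 1/841 = 1843 - 1/841 = 1549962/841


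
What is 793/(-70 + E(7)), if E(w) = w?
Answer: -793/63 ≈ -12.587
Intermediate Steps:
793/(-70 + E(7)) = 793/(-70 + 7) = 793/(-63) = 793*(-1/63) = -793/63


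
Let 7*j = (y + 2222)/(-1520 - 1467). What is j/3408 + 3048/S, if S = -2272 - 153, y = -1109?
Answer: -10342699661/8228587600 ≈ -1.2569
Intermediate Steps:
j = -159/2987 (j = ((-1109 + 2222)/(-1520 - 1467))/7 = (1113/(-2987))/7 = (1113*(-1/2987))/7 = (⅐)*(-1113/2987) = -159/2987 ≈ -0.053231)
S = -2425
j/3408 + 3048/S = -159/2987/3408 + 3048/(-2425) = -159/2987*1/3408 + 3048*(-1/2425) = -53/3393232 - 3048/2425 = -10342699661/8228587600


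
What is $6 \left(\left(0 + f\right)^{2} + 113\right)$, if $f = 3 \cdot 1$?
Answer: $732$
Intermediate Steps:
$f = 3$
$6 \left(\left(0 + f\right)^{2} + 113\right) = 6 \left(\left(0 + 3\right)^{2} + 113\right) = 6 \left(3^{2} + 113\right) = 6 \left(9 + 113\right) = 6 \cdot 122 = 732$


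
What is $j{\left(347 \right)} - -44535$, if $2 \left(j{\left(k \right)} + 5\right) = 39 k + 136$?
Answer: $\frac{102729}{2} \approx 51365.0$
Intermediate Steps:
$j{\left(k \right)} = 63 + \frac{39 k}{2}$ ($j{\left(k \right)} = -5 + \frac{39 k + 136}{2} = -5 + \frac{136 + 39 k}{2} = -5 + \left(68 + \frac{39 k}{2}\right) = 63 + \frac{39 k}{2}$)
$j{\left(347 \right)} - -44535 = \left(63 + \frac{39}{2} \cdot 347\right) - -44535 = \left(63 + \frac{13533}{2}\right) + 44535 = \frac{13659}{2} + 44535 = \frac{102729}{2}$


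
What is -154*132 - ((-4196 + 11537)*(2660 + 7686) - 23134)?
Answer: -75947180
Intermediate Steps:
-154*132 - ((-4196 + 11537)*(2660 + 7686) - 23134) = -20328 - (7341*10346 - 23134) = -20328 - (75949986 - 23134) = -20328 - 1*75926852 = -20328 - 75926852 = -75947180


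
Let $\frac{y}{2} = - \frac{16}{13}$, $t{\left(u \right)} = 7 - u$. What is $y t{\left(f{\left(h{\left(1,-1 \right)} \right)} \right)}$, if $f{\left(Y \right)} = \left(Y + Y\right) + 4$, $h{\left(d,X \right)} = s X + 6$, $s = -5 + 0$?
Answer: $\frac{608}{13} \approx 46.769$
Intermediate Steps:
$s = -5$
$h{\left(d,X \right)} = 6 - 5 X$ ($h{\left(d,X \right)} = - 5 X + 6 = 6 - 5 X$)
$f{\left(Y \right)} = 4 + 2 Y$ ($f{\left(Y \right)} = 2 Y + 4 = 4 + 2 Y$)
$y = - \frac{32}{13}$ ($y = 2 \left(- \frac{16}{13}\right) = - \frac{32}{13} \approx -2.4615$)
$y t{\left(f{\left(h{\left(1,-1 \right)} \right)} \right)} = - \frac{32 \left(7 - \left(4 + 2 \left(6 - -5\right)\right)\right)}{13} = - \frac{32 \left(7 - \left(4 + 2 \left(6 + 5\right)\right)\right)}{13} = - \frac{32 \left(7 - \left(4 + 2 \cdot 11\right)\right)}{13} = - \frac{32 \left(7 - \left(4 + 22\right)\right)}{13} = - \frac{32 \left(7 - 26\right)}{13} = \left(- \frac{32}{13}\right) \left(-19\right) = \frac{608}{13}$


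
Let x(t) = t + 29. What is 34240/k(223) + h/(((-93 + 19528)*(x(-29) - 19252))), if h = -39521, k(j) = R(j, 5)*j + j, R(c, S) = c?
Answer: 400415695681/584067849820 ≈ 0.68556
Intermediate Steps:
x(t) = 29 + t
k(j) = j + j² (k(j) = j*j + j = j² + j = j + j²)
34240/k(223) + h/(((-93 + 19528)*(x(-29) - 19252))) = 34240/((223*(1 + 223))) - 39521*1/((-93 + 19528)*((29 - 29) - 19252)) = 34240/((223*224)) - 39521*1/(19435*(0 - 19252)) = 34240/49952 - 39521/(19435*(-19252)) = 34240*(1/49952) - 39521/(-374162620) = 1070/1561 - 39521*(-1/374162620) = 1070/1561 + 39521/374162620 = 400415695681/584067849820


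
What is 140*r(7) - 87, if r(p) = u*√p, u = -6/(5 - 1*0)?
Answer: -87 - 168*√7 ≈ -531.49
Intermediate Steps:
u = -6/5 (u = -6/(5 + 0) = -6/5 ≈ -1.2000)
r(p) = -6*√p/5
140*r(7) - 87 = 140*(-6*√7/5) - 87 = -168*√7 - 87 = -87 - 168*√7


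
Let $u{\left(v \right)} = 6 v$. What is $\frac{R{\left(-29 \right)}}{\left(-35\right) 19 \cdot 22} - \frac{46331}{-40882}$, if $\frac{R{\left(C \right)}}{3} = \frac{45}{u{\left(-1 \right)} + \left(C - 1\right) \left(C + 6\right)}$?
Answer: $\frac{5151389905}{4545587816} \approx 1.1333$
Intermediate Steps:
$R{\left(C \right)} = \frac{135}{-6 + \left(-1 + C\right) \left(6 + C\right)}$ ($R{\left(C \right)} = 3 \frac{45}{6 \left(-1\right) + \left(C - 1\right) \left(C + 6\right)} = 3 \frac{45}{-6 + \left(-1 + C\right) \left(6 + C\right)} = \frac{135}{-6 + \left(-1 + C\right) \left(6 + C\right)}$)
$\frac{R{\left(-29 \right)}}{\left(-35\right) 19 \cdot 22} - \frac{46331}{-40882} = \frac{135 \frac{1}{-12 + \left(-29\right)^{2} + 5 \left(-29\right)}}{\left(-35\right) 19 \cdot 22} - \frac{46331}{-40882} = \frac{135 \frac{1}{-12 + 841 - 145}}{\left(-665\right) 22} - - \frac{46331}{40882} = \frac{135 \cdot \frac{1}{684}}{-14630} + \frac{46331}{40882} = 135 \cdot \frac{1}{684} \left(- \frac{1}{14630}\right) + \frac{46331}{40882} = \frac{15}{76} \left(- \frac{1}{14630}\right) + \frac{46331}{40882} = - \frac{3}{222376} + \frac{46331}{40882} = \frac{5151389905}{4545587816}$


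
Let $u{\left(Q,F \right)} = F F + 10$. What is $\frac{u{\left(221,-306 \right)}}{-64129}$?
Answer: $- \frac{93646}{64129} \approx -1.4603$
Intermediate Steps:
$u{\left(Q,F \right)} = 10 + F^{2}$ ($u{\left(Q,F \right)} = F^{2} + 10 = 10 + F^{2}$)
$\frac{u{\left(221,-306 \right)}}{-64129} = \frac{10 + \left(-306\right)^{2}}{-64129} = \left(10 + 93636\right) \left(- \frac{1}{64129}\right) = 93646 \left(- \frac{1}{64129}\right) = - \frac{93646}{64129}$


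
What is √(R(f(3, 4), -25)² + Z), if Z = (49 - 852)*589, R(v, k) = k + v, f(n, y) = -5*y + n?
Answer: I*√471203 ≈ 686.44*I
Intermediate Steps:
f(n, y) = n - 5*y
Z = -472967 (Z = -803*589 = -472967)
√(R(f(3, 4), -25)² + Z) = √((-25 + (3 - 5*4))² - 472967) = √((-25 + (3 - 20))² - 472967) = √((-25 - 17)² - 472967) = √((-42)² - 472967) = √(1764 - 472967) = √(-471203) = I*√471203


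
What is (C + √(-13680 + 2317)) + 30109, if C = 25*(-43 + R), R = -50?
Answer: 27784 + I*√11363 ≈ 27784.0 + 106.6*I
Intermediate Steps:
C = -2325 (C = 25*(-43 - 50) = 25*(-93) = -2325)
(C + √(-13680 + 2317)) + 30109 = (-2325 + √(-13680 + 2317)) + 30109 = (-2325 + √(-11363)) + 30109 = (-2325 + I*√11363) + 30109 = 27784 + I*√11363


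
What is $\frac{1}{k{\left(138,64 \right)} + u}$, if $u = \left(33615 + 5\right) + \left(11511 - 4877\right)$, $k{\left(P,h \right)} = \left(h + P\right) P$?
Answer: $\frac{1}{68130} \approx 1.4678 \cdot 10^{-5}$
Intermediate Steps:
$k{\left(P,h \right)} = P \left(P + h\right)$ ($k{\left(P,h \right)} = \left(P + h\right) P = P \left(P + h\right)$)
$u = 40254$ ($u = 33620 + \left(11511 - 4877\right) = 33620 + 6634 = 40254$)
$\frac{1}{k{\left(138,64 \right)} + u} = \frac{1}{138 \left(138 + 64\right) + 40254} = \frac{1}{138 \cdot 202 + 40254} = \frac{1}{27876 + 40254} = \frac{1}{68130}$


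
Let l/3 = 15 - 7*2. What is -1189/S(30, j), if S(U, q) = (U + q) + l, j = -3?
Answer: -1189/30 ≈ -39.633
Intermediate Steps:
l = 3 (l = 3*(15 - 7*2) = 3*(15 - 1*14) = 3*(15 - 14) = 3*1 = 3)
S(U, q) = 3 + U + q (S(U, q) = (U + q) + 3 = 3 + U + q)
-1189/S(30, j) = -1189/(3 + 30 - 3) = -1189/30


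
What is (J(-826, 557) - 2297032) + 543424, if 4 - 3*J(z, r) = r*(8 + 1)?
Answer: -5265833/3 ≈ -1.7553e+6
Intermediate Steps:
J(z, r) = 4/3 - 3*r (J(z, r) = 4/3 - r*(8 + 1)/3 = 4/3 - r*9/3 = 4/3 - 3*r)
(J(-826, 557) - 2297032) + 543424 = ((4/3 - 3*557) - 2297032) + 543424 = ((4/3 - 1671) - 2297032) + 543424 = (-5009/3 - 2297032) + 543424 = -6896105/3 + 543424 = -5265833/3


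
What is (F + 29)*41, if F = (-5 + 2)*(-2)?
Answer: 1435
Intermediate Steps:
F = 6 (F = -3*(-2) = 6)
(F + 29)*41 = (6 + 29)*41 = 35*41 = 1435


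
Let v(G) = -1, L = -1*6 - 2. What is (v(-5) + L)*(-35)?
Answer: 315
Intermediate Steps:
L = -8 (L = -6 - 2 = -8)
(v(-5) + L)*(-35) = (-1 - 8)*(-35) = -9*(-35) = 315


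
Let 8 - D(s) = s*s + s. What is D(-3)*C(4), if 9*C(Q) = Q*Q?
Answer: 32/9 ≈ 3.5556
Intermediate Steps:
C(Q) = Q**2/9 (C(Q) = (Q*Q)/9 = Q**2/9)
D(s) = 8 - s - s**2 (D(s) = 8 - (s*s + s) = 8 - (s**2 + s) = 8 - (s + s**2) = 8 + (-s - s**2) = 8 - s - s**2)
D(-3)*C(4) = (8 - 1*(-3) - 1*(-3)**2)*((1/9)*4**2) = (8 + 3 - 1*9)*((1/9)*16) = (8 + 3 - 9)*(16/9) = 2*(16/9) = 32/9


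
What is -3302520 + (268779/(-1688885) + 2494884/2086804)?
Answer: -2909826319343062194/881092993385 ≈ -3.3025e+6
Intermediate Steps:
-3302520 + (268779/(-1688885) + 2494884/2086804) = -3302520 + (268779*(-1/1688885) + 2494884*(1/2086804)) = -3302520 + (-268779/1688885 + 623721/521701) = -3302520 + 913170768006/881092993385 = -2909826319343062194/881092993385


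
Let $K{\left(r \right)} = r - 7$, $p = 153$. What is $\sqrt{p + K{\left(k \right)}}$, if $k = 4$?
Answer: $5 \sqrt{6} \approx 12.247$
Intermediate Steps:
$K{\left(r \right)} = -7 + r$
$\sqrt{p + K{\left(k \right)}} = \sqrt{153 + \left(-7 + 4\right)} = \sqrt{153 - 3} = \sqrt{150} = 5 \sqrt{6}$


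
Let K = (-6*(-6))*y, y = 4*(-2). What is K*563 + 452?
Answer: -161692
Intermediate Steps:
y = -8
K = -288 (K = -6*(-6)*(-8) = 36*(-8) = -288)
K*563 + 452 = -288*563 + 452 = -162144 + 452 = -161692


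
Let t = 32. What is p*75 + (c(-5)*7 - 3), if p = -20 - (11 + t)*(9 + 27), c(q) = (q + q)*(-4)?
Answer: -117323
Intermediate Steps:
c(q) = -8*q (c(q) = (2*q)*(-4) = -8*q)
p = -1568 (p = -20 - (11 + 32)*(9 + 27) = -20 - 43*36 = -20 - 1*1548 = -20 - 1548 = -1568)
p*75 + (c(-5)*7 - 3) = -1568*75 + (-8*(-5)*7 - 3) = -117600 + (40*7 - 3) = -117600 + (280 - 3) = -117600 + 277 = -117323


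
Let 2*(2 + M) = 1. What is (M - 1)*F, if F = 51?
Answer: -255/2 ≈ -127.50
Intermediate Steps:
M = -3/2 (M = -2 + (1/2)*1 = -2 + 1/2 = -3/2 ≈ -1.5000)
(M - 1)*F = (-3/2 - 1)*51 = -5/2*51 = -255/2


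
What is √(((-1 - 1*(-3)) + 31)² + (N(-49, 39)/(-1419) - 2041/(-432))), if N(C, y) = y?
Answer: √317120505339/17028 ≈ 33.071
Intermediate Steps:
√(((-1 - 1*(-3)) + 31)² + (N(-49, 39)/(-1419) - 2041/(-432))) = √(((-1 - 1*(-3)) + 31)² + (39/(-1419) - 2041/(-432))) = √(((-1 + 3) + 31)² + (39*(-1/1419) - 2041*(-1/432))) = √((2 + 31)² + (-13/473 + 2041/432)) = √(33² + 959777/204336) = √(1089 + 959777/204336) = √(223481681/204336) = √317120505339/17028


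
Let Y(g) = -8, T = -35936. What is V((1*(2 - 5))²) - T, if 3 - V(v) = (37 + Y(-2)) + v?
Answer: 35901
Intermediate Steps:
V(v) = -26 - v (V(v) = 3 - ((37 - 8) + v) = 3 - (29 + v) = 3 + (-29 - v) = -26 - v)
V((1*(2 - 5))²) - T = (-26 - (1*(2 - 5))²) - 1*(-35936) = (-26 - (1*(-3))²) + 35936 = (-26 - 1*(-3)²) + 35936 = (-26 - 1*9) + 35936 = (-26 - 9) + 35936 = -35 + 35936 = 35901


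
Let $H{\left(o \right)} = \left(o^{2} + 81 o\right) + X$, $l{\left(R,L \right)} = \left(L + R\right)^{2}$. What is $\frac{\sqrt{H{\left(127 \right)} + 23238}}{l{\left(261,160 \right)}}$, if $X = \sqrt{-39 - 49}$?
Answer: $\frac{\sqrt{49654 + 2 i \sqrt{22}}}{177241} \approx 0.0012572 + 1.1876 \cdot 10^{-7} i$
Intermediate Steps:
$X = 2 i \sqrt{22}$ ($X = \sqrt{-88} = 2 i \sqrt{22} \approx 9.3808 i$)
$H{\left(o \right)} = o^{2} + 81 o + 2 i \sqrt{22}$ ($H{\left(o \right)} = \left(o^{2} + 81 o\right) + 2 i \sqrt{22} = o^{2} + 81 o + 2 i \sqrt{22}$)
$\frac{\sqrt{H{\left(127 \right)} + 23238}}{l{\left(261,160 \right)}} = \frac{\sqrt{\left(127^{2} + 81 \cdot 127 + 2 i \sqrt{22}\right) + 23238}}{\left(160 + 261\right)^{2}} = \frac{\sqrt{\left(16129 + 10287 + 2 i \sqrt{22}\right) + 23238}}{421^{2}} = \frac{\sqrt{\left(26416 + 2 i \sqrt{22}\right) + 23238}}{177241} = \sqrt{49654 + 2 i \sqrt{22}} \cdot \frac{1}{177241} = \frac{\sqrt{49654 + 2 i \sqrt{22}}}{177241}$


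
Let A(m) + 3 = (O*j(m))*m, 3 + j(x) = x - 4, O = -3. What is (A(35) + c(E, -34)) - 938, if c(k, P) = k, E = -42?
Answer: -3923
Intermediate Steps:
j(x) = -7 + x (j(x) = -3 + (x - 4) = -3 + (-4 + x) = -7 + x)
A(m) = -3 + m*(21 - 3*m) (A(m) = -3 + (-3*(-7 + m))*m = -3 + (21 - 3*m)*m = -3 + m*(21 - 3*m))
(A(35) + c(E, -34)) - 938 = ((-3 - 3*35*(-7 + 35)) - 42) - 938 = ((-3 - 3*35*28) - 42) - 938 = ((-3 - 2940) - 42) - 938 = (-2943 - 42) - 938 = -2985 - 938 = -3923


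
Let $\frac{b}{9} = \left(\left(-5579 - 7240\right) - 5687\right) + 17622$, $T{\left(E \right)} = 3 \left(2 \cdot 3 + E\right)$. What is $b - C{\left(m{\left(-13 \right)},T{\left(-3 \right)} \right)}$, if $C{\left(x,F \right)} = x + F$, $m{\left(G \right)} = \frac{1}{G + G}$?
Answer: $- \frac{207089}{26} \approx -7965.0$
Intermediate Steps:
$T{\left(E \right)} = 18 + 3 E$ ($T{\left(E \right)} = 3 \left(6 + E\right) = 18 + 3 E$)
$m{\left(G \right)} = \frac{1}{2 G}$
$C{\left(x,F \right)} = F + x$
$b = -7956$ ($b = 9 \left(\left(\left(-5579 - 7240\right) - 5687\right) + 17622\right) = 9 \left(\left(-12819 - 5687\right) + 17622\right) = 9 \left(-18506 + 17622\right) = 9 \left(-884\right) = -7956$)
$b - C{\left(m{\left(-13 \right)},T{\left(-3 \right)} \right)} = -7956 - \left(\left(18 + 3 \left(-3\right)\right) + \frac{1}{2 \left(-13\right)}\right) = -7956 - \left(\left(18 - 9\right) + \frac{1}{2} \left(- \frac{1}{13}\right)\right) = -7956 - \left(9 - \frac{1}{26}\right) = -7956 - \frac{233}{26} = - \frac{207089}{26}$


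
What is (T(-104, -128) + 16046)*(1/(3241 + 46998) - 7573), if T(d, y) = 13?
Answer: -6109806272814/50239 ≈ -1.2161e+8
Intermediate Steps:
(T(-104, -128) + 16046)*(1/(3241 + 46998) - 7573) = (13 + 16046)*(1/(3241 + 46998) - 7573) = 16059*(1/50239 - 7573) = 16059*(-380459946/50239) = -6109806272814/50239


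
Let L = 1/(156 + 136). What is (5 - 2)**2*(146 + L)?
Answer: 383697/292 ≈ 1314.0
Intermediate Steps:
L = 1/292 ≈ 0.0034247
(5 - 2)**2*(146 + L) = (5 - 2)**2*(146 + 1/292) = 3**2*(42633/292) = 9*(42633/292) = 383697/292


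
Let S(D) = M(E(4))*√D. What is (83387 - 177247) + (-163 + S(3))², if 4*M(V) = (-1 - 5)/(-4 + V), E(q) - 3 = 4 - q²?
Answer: -45488689/676 - 489*√3/13 ≈ -67356.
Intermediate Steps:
E(q) = 7 - q² (E(q) = 3 + (4 - q²) = 7 - q²)
M(V) = -3/(2*(-4 + V)) (M(V) = ((-1 - 5)/(-4 + V))/4 = (-6/(-4 + V))/4 = -3/(2*(-4 + V)))
S(D) = 3*√D/26 (S(D) = (-3/(-8 + 2*(7 - 1*4²)))*√D = (-3/(-8 + 2*(7 - 1*16)))*√D = (-3/(-8 + 2*(7 - 16)))*√D = (-3/(-8 + 2*(-9)))*√D = (-3/(-8 - 18))*√D = (-3/(-26))*√D = (-3*(-1/26))*√D = 3*√D/26)
(83387 - 177247) + (-163 + S(3))² = (83387 - 177247) + (-163 + 3*√3/26)² = -93860 + (-163 + 3*√3/26)²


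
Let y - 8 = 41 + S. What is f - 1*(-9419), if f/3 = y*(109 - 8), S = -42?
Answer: 11540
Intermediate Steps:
y = 7 (y = 8 + (41 - 42) = 8 - 1 = 7)
f = 2121 (f = 3*(7*(109 - 8)) = 3*(7*101) = 3*707 = 2121)
f - 1*(-9419) = 2121 - 1*(-9419) = 2121 + 9419 = 11540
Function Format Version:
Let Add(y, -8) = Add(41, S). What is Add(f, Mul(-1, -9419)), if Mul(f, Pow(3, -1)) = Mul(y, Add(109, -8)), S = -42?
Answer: 11540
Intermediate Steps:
y = 7 (y = Add(8, Add(41, -42)) = Add(8, -1) = 7)
f = 2121 (f = Mul(3, Mul(7, Add(109, -8))) = Mul(3, Mul(7, 101)) = Mul(3, 707) = 2121)
Add(f, Mul(-1, -9419)) = Add(2121, Mul(-1, -9419)) = Add(2121, 9419) = 11540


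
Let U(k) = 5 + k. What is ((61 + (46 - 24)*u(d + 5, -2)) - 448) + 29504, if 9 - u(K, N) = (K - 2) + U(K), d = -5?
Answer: 29249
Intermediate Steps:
u(K, N) = 6 - 2*K (u(K, N) = 9 - ((K - 2) + (5 + K)) = 9 - ((-2 + K) + (5 + K)) = 9 - (3 + 2*K) = 9 + (-3 - 2*K) = 6 - 2*K)
((61 + (46 - 24)*u(d + 5, -2)) - 448) + 29504 = ((61 + (46 - 24)*(6 - 2*(-5 + 5))) - 448) + 29504 = ((61 + 22*(6 - 2*0)) - 448) + 29504 = ((61 + 22*(6 + 0)) - 448) + 29504 = ((61 + 22*6) - 448) + 29504 = ((61 + 132) - 448) + 29504 = (193 - 448) + 29504 = -255 + 29504 = 29249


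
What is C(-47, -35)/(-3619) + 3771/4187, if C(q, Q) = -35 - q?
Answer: 13597005/15152753 ≈ 0.89733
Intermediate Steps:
C(-47, -35)/(-3619) + 3771/4187 = (-35 - 1*(-47))/(-3619) + 3771/4187 = (-35 + 47)*(-1/3619) + 3771*(1/4187) = 12*(-1/3619) + 3771/4187 = -12/3619 + 3771/4187 = 13597005/15152753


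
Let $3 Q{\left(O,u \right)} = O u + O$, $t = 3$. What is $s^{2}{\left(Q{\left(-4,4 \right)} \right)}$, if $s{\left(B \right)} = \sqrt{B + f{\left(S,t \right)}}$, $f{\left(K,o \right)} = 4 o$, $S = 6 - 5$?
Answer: $\frac{16}{3} \approx 5.3333$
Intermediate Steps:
$S = 1$
$Q{\left(O,u \right)} = \frac{O}{3} + \frac{O u}{3}$ ($Q{\left(O,u \right)} = \frac{O u + O}{3} = \frac{O + O u}{3} = \frac{O}{3} + \frac{O u}{3}$)
$s{\left(B \right)} = \sqrt{12 + B}$ ($s{\left(B \right)} = \sqrt{B + 4 \cdot 3} = \sqrt{B + 12} = \sqrt{12 + B}$)
$s^{2}{\left(Q{\left(-4,4 \right)} \right)} = \left(\sqrt{12 + \frac{1}{3} \left(-4\right) \left(1 + 4\right)}\right)^{2} = \left(\sqrt{12 + \frac{1}{3} \left(-4\right) 5}\right)^{2} = \left(\sqrt{12 - \frac{20}{3}}\right)^{2} = \left(\sqrt{\frac{16}{3}}\right)^{2} = \left(\frac{4 \sqrt{3}}{3}\right)^{2} = \frac{16}{3}$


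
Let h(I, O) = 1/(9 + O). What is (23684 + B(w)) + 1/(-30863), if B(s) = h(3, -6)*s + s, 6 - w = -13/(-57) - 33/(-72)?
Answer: 250062858571/10555146 ≈ 23691.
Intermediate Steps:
w = 2423/456 (w = 6 - (-13/(-57) - 33/(-72)) = 6 - (-13*(-1/57) - 33*(-1/72)) = 6 - (13/57 + 11/24) = 6 - 1*313/456 = 6 - 313/456 = 2423/456 ≈ 5.3136)
B(s) = 4*s/3 (B(s) = s/(9 - 6) + s = s/3 + s = 4*s/3)
(23684 + B(w)) + 1/(-30863) = (23684 + (4/3)*(2423/456)) + 1/(-30863) = (23684 + 2423/342) - 1/30863 = 8102351/342 - 1/30863 = 250062858571/10555146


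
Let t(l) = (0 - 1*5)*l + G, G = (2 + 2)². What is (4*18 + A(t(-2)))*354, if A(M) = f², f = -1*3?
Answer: 28674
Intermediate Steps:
f = -3
G = 16 (G = 4² = 16)
t(l) = 16 - 5*l (t(l) = (0 - 1*5)*l + 16 = (0 - 5)*l + 16 = -5*l + 16 = 16 - 5*l)
A(M) = 9 (A(M) = (-3)² = 9)
(4*18 + A(t(-2)))*354 = (4*18 + 9)*354 = (72 + 9)*354 = 81*354 = 28674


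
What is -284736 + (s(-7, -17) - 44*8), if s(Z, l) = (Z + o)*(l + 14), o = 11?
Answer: -285100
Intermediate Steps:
s(Z, l) = (11 + Z)*(14 + l) (s(Z, l) = (Z + 11)*(l + 14) = (11 + Z)*(14 + l))
-284736 + (s(-7, -17) - 44*8) = -284736 + ((154 + 11*(-17) + 14*(-7) - 7*(-17)) - 44*8) = -284736 + ((154 - 187 - 98 + 119) - 352) = -284736 + (-12 - 352) = -284736 - 364 = -285100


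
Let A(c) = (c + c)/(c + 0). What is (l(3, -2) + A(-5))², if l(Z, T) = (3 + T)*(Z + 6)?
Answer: 121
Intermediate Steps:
l(Z, T) = (3 + T)*(6 + Z)
A(c) = 2 (A(c) = (2*c)/c = 2)
(l(3, -2) + A(-5))² = ((18 + 3*3 + 6*(-2) - 2*3) + 2)² = ((18 + 9 - 12 - 6) + 2)² = (9 + 2)² = 11² = 121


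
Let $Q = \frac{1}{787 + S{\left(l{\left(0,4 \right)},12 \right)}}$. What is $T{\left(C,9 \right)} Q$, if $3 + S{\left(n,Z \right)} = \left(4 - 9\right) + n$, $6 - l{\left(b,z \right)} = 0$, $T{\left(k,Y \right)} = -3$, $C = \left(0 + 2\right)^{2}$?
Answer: $- \frac{3}{785} \approx -0.0038217$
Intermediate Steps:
$C = 4$ ($C = 2^{2} = 4$)
$l{\left(b,z \right)} = 6$ ($l{\left(b,z \right)} = 6 - 0 = 6 + 0 = 6$)
$S{\left(n,Z \right)} = -8 + n$ ($S{\left(n,Z \right)} = -3 + \left(\left(4 - 9\right) + n\right) = -3 + \left(-5 + n\right) = -8 + n$)
$Q = \frac{1}{785}$ ($Q = \frac{1}{787 + \left(-8 + 6\right)} = \frac{1}{787 - 2} = \frac{1}{785} \approx 0.0012739$)
$T{\left(C,9 \right)} Q = \left(-3\right) \frac{1}{785} = - \frac{3}{785}$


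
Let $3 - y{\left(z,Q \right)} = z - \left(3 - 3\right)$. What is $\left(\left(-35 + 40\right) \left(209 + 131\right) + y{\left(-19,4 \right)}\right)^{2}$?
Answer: $2965284$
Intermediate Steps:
$y{\left(z,Q \right)} = 3 - z$ ($y{\left(z,Q \right)} = 3 - \left(z - \left(3 - 3\right)\right) = 3 - \left(z - 0\right) = 3 - \left(z + 0\right) = 3 - z$)
$\left(\left(-35 + 40\right) \left(209 + 131\right) + y{\left(-19,4 \right)}\right)^{2} = \left(\left(-35 + 40\right) \left(209 + 131\right) + \left(3 - -19\right)\right)^{2} = \left(5 \cdot 340 + \left(3 + 19\right)\right)^{2} = \left(1700 + 22\right)^{2} = 1722^{2} = 2965284$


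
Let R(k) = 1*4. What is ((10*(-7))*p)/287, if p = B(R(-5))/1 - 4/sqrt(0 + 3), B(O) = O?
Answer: -40/41 + 40*sqrt(3)/123 ≈ -0.41234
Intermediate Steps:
R(k) = 4
p = 4 - 4*sqrt(3)/3 (p = 4/1 - 4/sqrt(0 + 3) = 4*1 - 4*sqrt(3)/3 = 4 - 4*sqrt(3)/3 ≈ 1.6906)
((10*(-7))*p)/287 = ((10*(-7))*(4 - 4*sqrt(3)/3))/287 = -70*(4 - 4*sqrt(3)/3)*(1/287) = (-280 + 280*sqrt(3)/3)*(1/287) = -40/41 + 40*sqrt(3)/123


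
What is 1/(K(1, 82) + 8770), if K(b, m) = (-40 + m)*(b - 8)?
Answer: 1/8476 ≈ 0.00011798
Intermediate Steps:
K(b, m) = (-40 + m)*(-8 + b)
1/(K(1, 82) + 8770) = 1/((320 - 40*1 - 8*82 + 1*82) + 8770) = 1/((320 - 40 - 656 + 82) + 8770) = 1/(-294 + 8770) = 1/8476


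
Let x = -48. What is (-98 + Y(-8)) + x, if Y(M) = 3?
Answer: -143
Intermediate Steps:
(-98 + Y(-8)) + x = (-98 + 3) - 48 = -95 - 48 = -143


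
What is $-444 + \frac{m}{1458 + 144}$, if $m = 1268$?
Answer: $- \frac{355010}{801} \approx -443.21$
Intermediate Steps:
$-444 + \frac{m}{1458 + 144} = -444 + \frac{1268}{1458 + 144} = -444 + \frac{1268}{1602} = -444 + 1268 \cdot \frac{1}{1602} = -444 + \frac{634}{801} = - \frac{355010}{801}$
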